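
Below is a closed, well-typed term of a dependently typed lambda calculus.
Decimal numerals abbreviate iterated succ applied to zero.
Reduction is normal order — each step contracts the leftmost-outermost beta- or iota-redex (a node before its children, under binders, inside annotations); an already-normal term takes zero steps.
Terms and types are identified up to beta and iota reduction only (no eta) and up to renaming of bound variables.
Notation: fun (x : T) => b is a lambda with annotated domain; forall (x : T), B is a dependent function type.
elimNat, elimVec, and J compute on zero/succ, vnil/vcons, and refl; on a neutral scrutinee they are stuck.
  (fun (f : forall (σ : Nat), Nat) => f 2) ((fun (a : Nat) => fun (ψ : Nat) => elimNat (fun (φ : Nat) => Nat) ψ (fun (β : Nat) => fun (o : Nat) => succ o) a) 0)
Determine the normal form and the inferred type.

reduced normal form:
  2
type:
  Nat
observation: the first redex contracted is a beta-redex; the normal form is reached in 4 normal-order steps.


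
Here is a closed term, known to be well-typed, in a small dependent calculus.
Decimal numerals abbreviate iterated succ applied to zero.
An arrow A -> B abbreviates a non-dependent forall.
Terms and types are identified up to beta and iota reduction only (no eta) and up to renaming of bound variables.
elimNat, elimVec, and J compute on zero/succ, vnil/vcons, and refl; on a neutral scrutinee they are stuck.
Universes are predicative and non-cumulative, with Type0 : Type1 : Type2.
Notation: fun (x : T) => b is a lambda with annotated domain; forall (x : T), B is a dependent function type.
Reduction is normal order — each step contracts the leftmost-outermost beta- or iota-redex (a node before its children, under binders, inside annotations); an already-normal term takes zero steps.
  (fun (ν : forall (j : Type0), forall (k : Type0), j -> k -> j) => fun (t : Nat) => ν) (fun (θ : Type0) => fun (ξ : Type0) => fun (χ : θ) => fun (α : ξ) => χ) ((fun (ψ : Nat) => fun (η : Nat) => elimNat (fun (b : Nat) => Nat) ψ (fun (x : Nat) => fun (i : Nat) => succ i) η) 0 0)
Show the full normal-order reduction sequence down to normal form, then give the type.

reduction (normal order):
  (fun (ν : forall (j : Type0), forall (k : Type0), j -> k -> j) => fun (t : Nat) => ν) (fun (θ : Type0) => fun (ξ : Type0) => fun (χ : θ) => fun (α : ξ) => χ) ((fun (ψ : Nat) => fun (η : Nat) => elimNat (fun (b : Nat) => Nat) ψ (fun (x : Nat) => fun (i : Nat) => succ i) η) 0 0)
  ~> (fun (ν : Nat) => fun (j : Type0) => fun (k : Type0) => fun (t : j) => fun (θ : k) => t) ((fun (ξ : Nat) => fun (χ : Nat) => elimNat (fun (α : Nat) => Nat) ξ (fun (ψ : Nat) => fun (η : Nat) => succ η) χ) 0 0)
  ~> fun (ν : Type0) => fun (j : Type0) => fun (k : ν) => fun (t : j) => k
inferred type:
  forall (ν : Type0), forall (j : Type0), ν -> j -> ν


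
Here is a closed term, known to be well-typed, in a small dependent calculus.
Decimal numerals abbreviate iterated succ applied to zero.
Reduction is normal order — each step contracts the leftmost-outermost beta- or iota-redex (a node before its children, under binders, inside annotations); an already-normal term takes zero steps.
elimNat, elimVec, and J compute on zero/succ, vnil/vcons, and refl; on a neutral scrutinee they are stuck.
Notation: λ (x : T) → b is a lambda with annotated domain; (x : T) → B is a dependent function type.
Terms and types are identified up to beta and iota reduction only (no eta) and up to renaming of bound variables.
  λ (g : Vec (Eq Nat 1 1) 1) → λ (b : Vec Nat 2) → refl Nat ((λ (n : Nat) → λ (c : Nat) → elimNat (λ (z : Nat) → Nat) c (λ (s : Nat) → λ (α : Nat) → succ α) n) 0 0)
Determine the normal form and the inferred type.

reduced normal form:
  λ (g : Vec (Eq Nat 1 1) 1) → λ (b : Vec Nat 2) → refl Nat 0
the term's type:
  (g : Vec (Eq Nat 1 1) 1) → (b : Vec Nat 2) → Eq Nat 0 0
observation: normalization takes exactly 3 steps under the normal-order strategy.


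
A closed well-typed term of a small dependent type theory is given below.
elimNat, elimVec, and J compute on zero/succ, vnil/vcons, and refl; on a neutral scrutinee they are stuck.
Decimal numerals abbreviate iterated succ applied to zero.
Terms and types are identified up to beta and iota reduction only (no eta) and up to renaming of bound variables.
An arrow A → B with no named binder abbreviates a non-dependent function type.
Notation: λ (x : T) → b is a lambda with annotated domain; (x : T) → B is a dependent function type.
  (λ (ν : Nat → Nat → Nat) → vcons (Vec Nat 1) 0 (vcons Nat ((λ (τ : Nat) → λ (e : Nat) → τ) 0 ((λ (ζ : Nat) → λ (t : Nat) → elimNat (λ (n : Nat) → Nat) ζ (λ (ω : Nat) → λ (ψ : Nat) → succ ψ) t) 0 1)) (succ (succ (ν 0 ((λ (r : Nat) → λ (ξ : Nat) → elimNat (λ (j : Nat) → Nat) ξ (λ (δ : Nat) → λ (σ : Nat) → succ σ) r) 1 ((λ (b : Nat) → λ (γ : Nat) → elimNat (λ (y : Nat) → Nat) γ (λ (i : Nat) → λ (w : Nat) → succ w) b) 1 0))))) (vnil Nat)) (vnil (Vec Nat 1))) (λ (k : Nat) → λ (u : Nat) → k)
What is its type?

type:
  Vec (Vec Nat 1) 1


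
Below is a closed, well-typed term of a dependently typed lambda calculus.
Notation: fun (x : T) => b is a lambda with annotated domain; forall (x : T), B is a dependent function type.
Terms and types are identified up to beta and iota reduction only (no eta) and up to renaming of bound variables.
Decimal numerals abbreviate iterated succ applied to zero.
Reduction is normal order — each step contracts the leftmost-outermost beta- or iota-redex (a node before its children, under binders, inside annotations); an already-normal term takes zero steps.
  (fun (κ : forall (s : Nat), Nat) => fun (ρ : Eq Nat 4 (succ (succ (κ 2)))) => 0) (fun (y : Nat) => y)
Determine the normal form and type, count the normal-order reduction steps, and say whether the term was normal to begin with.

reduced normal form:
  fun (κ : Eq Nat 4 4) => 0
type:
  forall (κ : Eq Nat 4 4), Nat
reduction steps (normal order): 2
started in normal form: no
first contracted redex: a beta-redex


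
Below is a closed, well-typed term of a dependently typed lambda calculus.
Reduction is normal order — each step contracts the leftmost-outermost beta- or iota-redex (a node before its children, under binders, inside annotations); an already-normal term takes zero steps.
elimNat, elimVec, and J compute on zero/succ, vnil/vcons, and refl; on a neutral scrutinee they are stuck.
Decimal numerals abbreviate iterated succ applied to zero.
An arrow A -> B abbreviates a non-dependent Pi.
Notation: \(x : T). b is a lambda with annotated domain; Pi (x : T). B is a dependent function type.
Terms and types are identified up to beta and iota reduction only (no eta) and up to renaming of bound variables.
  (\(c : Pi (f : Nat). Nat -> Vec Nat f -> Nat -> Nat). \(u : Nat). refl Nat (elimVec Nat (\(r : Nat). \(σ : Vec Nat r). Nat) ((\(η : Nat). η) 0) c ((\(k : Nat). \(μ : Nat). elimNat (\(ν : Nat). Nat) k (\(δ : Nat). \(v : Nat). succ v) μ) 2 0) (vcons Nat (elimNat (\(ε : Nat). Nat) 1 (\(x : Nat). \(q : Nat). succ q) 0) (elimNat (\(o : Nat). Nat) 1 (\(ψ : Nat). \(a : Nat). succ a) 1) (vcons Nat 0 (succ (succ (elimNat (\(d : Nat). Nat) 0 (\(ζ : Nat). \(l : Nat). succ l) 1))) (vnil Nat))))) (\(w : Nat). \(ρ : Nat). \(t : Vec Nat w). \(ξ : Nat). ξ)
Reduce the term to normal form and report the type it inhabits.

reduced normal form:
  \(c : Nat). refl Nat 0
the term's type:
  Nat -> Eq Nat 0 0
observation: contracting a beta-redex first, the term normalizes in 13 steps.


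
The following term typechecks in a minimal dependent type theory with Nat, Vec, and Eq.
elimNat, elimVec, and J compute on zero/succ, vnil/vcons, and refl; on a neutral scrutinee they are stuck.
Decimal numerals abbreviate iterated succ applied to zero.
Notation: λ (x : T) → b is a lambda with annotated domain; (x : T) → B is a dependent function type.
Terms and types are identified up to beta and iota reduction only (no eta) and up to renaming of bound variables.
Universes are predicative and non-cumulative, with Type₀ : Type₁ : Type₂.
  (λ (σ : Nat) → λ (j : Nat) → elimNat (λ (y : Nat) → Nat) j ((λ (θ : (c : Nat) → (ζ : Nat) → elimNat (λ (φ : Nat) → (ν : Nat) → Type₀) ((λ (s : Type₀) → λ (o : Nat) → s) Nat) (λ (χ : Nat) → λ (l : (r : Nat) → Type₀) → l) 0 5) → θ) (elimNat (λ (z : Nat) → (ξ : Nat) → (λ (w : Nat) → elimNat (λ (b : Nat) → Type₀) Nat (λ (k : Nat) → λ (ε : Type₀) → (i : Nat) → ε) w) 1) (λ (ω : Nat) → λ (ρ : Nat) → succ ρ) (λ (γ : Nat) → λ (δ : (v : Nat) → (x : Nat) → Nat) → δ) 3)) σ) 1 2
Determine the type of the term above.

type:
  Nat


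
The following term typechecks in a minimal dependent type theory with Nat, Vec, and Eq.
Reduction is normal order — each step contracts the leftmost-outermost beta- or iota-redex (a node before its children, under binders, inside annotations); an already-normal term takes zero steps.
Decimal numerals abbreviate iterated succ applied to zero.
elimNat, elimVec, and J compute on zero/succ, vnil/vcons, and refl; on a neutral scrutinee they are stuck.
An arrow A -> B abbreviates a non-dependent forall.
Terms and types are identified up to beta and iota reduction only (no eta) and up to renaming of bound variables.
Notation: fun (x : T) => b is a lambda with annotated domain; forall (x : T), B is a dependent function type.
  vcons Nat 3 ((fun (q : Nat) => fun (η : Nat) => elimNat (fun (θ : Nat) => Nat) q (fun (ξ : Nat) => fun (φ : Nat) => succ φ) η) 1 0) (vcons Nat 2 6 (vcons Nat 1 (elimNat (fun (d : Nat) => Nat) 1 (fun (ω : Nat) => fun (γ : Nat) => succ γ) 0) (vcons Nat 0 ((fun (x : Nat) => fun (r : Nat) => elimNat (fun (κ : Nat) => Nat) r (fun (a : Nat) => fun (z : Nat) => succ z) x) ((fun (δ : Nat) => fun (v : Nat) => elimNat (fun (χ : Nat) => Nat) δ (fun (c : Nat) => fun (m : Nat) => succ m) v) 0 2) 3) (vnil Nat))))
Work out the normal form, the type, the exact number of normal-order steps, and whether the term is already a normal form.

normal form:
  vcons Nat 3 1 (vcons Nat 2 6 (vcons Nat 1 1 (vcons Nat 0 5 (vnil Nat))))
type:
  Vec Nat 4
steps to reach normal form (normal order): 22
term was already normal: no
first redex: a beta-redex


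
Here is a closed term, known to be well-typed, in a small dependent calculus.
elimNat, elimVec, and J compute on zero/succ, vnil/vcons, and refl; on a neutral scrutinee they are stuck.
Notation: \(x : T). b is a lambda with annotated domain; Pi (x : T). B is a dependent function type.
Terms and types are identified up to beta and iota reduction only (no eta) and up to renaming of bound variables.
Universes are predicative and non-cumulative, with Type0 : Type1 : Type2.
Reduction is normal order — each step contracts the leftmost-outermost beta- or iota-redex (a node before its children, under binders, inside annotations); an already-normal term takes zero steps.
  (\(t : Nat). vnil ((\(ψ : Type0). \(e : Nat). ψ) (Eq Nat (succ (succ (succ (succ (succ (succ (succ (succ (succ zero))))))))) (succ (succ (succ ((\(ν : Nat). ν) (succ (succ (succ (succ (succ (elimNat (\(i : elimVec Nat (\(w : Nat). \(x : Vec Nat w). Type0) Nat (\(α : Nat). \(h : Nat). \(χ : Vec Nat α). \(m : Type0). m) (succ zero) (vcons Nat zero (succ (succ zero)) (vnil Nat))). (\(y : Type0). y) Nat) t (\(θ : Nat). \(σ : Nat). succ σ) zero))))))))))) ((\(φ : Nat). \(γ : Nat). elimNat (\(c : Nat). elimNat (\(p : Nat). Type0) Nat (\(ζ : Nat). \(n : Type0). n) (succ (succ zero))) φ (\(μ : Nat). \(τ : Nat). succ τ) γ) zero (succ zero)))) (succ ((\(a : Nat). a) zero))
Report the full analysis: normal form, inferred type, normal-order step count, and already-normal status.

resulting normal form:
  vnil (Eq Nat (succ (succ (succ (succ (succ (succ (succ (succ (succ zero))))))))) (succ (succ (succ (succ (succ (succ (succ (succ (succ zero))))))))))
type:
  Vec (Eq Nat (succ (succ (succ (succ (succ (succ (succ (succ (succ zero))))))))) (succ (succ (succ (succ (succ (succ (succ (succ (succ zero)))))))))) zero
normal-order step count: 6
already normal: no
first contracted redex: a beta-redex


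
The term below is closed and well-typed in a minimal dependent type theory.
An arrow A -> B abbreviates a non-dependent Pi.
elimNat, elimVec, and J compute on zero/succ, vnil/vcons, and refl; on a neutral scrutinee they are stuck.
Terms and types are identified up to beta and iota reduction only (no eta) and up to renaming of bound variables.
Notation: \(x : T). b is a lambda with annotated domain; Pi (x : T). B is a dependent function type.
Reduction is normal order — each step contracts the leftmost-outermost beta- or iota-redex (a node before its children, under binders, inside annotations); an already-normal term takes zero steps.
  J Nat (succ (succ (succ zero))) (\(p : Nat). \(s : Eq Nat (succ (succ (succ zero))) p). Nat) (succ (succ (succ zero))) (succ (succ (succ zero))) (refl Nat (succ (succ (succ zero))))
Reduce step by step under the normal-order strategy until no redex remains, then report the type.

normal-order reduction:
  J Nat (succ (succ (succ zero))) (\(p : Nat). \(s : Eq Nat (succ (succ (succ zero))) p). Nat) (succ (succ (succ zero))) (succ (succ (succ zero))) (refl Nat (succ (succ (succ zero))))
  ~> succ (succ (succ zero))
the term's type:
  Nat


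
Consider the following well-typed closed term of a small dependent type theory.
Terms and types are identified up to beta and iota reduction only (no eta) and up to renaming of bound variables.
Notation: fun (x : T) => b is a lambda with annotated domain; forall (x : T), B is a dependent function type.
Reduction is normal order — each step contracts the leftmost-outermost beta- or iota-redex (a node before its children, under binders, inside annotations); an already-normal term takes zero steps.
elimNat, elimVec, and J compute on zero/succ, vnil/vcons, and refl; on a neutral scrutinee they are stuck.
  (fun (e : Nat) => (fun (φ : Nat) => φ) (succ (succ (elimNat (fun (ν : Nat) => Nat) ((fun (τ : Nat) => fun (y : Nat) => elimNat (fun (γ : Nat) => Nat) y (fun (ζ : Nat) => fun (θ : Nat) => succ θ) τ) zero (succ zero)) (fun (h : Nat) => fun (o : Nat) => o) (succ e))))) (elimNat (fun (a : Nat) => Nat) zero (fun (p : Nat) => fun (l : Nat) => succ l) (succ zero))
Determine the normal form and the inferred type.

resulting normal form:
  succ (succ (succ zero))
type:
  Nat


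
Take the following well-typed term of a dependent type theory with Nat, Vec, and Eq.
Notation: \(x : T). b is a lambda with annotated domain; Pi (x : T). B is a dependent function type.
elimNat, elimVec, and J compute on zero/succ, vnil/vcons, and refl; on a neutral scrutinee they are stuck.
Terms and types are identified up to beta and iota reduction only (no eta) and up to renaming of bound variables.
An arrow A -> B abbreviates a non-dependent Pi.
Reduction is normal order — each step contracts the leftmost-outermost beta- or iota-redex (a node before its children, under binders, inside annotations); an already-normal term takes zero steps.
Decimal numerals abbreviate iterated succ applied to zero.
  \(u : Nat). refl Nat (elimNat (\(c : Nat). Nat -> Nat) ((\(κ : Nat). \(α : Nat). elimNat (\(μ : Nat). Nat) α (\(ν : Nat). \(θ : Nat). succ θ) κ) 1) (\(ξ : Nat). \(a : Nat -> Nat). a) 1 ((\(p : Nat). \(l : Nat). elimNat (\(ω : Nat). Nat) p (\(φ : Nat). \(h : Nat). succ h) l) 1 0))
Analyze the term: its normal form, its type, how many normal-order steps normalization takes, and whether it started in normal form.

normal form:
  \(u : Nat). refl Nat 2
type:
  Nat -> Eq Nat 2 2
steps to reach normal form (normal order): 13
already normal: no
first contracted redex: an elimNat iota-redex


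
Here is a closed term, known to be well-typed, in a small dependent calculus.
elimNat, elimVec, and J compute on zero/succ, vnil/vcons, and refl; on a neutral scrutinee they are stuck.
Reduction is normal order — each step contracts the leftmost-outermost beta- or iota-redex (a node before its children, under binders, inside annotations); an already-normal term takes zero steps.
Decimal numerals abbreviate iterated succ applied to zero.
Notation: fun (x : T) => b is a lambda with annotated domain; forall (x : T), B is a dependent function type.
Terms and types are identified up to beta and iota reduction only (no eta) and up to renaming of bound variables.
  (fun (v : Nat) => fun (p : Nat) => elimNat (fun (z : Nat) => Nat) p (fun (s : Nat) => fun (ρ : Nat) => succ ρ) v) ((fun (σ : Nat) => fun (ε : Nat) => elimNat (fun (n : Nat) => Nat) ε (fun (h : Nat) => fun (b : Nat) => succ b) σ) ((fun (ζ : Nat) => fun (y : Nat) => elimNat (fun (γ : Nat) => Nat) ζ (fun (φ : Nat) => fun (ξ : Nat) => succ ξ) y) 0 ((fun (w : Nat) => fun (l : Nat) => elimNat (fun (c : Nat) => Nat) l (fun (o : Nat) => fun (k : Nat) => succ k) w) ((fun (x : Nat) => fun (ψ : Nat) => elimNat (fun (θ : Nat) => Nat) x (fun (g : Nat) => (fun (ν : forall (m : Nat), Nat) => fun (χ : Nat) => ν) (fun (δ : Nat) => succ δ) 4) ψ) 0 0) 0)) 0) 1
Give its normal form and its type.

resulting normal form:
  1
inferred type:
  Nat
observation: the leftmost-outermost redex is a beta-redex, and normalization takes 15 steps.


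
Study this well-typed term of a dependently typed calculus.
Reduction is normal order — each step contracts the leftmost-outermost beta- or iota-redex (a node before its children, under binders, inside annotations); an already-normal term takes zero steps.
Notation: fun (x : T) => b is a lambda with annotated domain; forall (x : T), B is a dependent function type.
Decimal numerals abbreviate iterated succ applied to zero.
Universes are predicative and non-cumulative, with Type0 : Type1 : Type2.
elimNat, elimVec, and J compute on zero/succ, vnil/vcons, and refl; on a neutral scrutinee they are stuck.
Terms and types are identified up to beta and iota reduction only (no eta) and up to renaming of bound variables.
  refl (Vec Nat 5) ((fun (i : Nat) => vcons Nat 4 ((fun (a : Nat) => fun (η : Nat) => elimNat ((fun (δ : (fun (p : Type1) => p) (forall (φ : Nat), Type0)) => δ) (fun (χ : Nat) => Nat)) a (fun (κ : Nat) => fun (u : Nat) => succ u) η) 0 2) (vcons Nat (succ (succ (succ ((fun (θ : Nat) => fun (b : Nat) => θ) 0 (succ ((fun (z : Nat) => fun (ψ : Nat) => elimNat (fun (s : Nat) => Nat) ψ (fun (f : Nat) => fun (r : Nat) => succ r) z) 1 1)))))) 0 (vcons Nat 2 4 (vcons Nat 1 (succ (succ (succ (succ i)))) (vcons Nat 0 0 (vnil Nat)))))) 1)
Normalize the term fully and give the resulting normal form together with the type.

normal form:
  refl (Vec Nat 5) (vcons Nat 4 2 (vcons Nat 3 0 (vcons Nat 2 4 (vcons Nat 1 5 (vcons Nat 0 0 (vnil Nat))))))
inferred type:
  Eq (Vec Nat 5) (vcons Nat 4 2 (vcons Nat 3 0 (vcons Nat 2 4 (vcons Nat 1 5 (vcons Nat 0 0 (vnil Nat)))))) (vcons Nat 4 2 (vcons Nat 3 0 (vcons Nat 2 4 (vcons Nat 1 5 (vcons Nat 0 0 (vnil Nat))))))


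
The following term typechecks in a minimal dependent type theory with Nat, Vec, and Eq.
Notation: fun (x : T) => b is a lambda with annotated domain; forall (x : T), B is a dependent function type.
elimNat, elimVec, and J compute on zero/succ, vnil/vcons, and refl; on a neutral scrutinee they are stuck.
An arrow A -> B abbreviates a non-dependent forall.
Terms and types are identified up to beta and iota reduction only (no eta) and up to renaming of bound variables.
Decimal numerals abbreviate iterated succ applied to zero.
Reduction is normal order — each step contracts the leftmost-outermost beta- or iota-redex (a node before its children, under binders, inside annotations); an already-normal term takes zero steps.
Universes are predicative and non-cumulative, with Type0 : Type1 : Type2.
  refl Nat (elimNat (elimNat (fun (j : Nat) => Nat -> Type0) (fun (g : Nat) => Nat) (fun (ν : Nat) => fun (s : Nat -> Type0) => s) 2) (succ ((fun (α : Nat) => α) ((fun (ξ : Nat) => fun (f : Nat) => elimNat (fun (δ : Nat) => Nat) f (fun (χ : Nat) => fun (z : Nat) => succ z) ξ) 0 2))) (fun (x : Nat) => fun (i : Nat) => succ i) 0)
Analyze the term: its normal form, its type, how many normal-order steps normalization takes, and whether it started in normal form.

reduced normal form:
  refl Nat 3
inferred type:
  Eq Nat 3 3
reduction steps (normal order): 5
term was already normal: no
first redex: an elimNat iota-redex


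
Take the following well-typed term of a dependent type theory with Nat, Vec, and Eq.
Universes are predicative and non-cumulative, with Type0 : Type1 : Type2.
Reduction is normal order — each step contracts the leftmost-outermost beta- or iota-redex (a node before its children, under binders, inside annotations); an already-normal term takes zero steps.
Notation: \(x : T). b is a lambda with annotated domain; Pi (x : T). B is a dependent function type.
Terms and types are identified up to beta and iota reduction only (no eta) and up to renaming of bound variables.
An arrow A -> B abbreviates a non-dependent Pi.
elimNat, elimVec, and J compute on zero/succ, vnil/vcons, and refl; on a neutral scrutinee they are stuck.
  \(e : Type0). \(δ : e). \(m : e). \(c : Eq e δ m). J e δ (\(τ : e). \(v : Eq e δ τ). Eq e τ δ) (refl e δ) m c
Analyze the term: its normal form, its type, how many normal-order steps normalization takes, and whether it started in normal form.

normal form:
  \(e : Type0). \(δ : e). \(m : e). \(c : Eq e δ m). J e δ (\(τ : e). \(v : Eq e δ τ). Eq e τ δ) (refl e δ) m c
inferred type:
  Pi (e : Type0). Pi (δ : e). Pi (m : e). Eq e δ m -> Eq e m δ
reduction steps (normal order): 0
term was already normal: yes


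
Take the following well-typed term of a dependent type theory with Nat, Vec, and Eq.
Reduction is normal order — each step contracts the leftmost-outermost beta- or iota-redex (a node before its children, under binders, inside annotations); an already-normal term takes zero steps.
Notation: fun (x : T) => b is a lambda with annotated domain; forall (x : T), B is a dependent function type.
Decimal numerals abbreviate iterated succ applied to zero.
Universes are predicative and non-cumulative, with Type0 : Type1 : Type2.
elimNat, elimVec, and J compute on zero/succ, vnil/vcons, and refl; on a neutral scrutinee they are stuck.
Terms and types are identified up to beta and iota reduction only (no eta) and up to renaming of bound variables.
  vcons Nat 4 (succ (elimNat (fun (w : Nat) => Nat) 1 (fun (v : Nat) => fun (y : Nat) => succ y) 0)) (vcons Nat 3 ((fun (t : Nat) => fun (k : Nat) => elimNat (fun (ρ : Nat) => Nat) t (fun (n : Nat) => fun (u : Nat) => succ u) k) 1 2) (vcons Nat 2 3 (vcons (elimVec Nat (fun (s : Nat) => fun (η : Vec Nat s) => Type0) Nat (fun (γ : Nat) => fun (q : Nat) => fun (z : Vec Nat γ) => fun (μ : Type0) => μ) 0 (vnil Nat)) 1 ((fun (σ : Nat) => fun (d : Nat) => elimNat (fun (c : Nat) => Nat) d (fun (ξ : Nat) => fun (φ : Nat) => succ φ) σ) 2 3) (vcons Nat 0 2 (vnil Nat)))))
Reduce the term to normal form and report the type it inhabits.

normal form:
  vcons Nat 4 2 (vcons Nat 3 3 (vcons Nat 2 3 (vcons Nat 1 5 (vcons Nat 0 2 (vnil Nat)))))
inferred type:
  Vec Nat 5


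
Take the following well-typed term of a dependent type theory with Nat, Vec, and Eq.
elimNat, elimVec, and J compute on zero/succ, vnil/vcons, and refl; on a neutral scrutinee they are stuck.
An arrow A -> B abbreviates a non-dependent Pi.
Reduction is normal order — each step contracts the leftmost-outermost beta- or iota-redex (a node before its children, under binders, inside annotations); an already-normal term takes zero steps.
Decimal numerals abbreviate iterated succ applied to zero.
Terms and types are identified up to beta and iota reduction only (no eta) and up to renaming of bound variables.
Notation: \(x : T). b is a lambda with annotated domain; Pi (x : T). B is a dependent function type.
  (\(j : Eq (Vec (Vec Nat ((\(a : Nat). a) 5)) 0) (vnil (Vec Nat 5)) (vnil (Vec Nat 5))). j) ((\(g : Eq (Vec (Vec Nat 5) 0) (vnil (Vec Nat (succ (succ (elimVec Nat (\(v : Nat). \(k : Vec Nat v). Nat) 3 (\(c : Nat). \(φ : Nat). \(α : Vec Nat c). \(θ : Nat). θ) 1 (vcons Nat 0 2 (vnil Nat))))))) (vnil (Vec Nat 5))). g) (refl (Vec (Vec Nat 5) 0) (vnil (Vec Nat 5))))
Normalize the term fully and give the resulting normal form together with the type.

resulting normal form:
  refl (Vec (Vec Nat 5) 0) (vnil (Vec Nat 5))
type:
  Eq (Vec (Vec Nat 5) 0) (vnil (Vec Nat 5)) (vnil (Vec Nat 5))


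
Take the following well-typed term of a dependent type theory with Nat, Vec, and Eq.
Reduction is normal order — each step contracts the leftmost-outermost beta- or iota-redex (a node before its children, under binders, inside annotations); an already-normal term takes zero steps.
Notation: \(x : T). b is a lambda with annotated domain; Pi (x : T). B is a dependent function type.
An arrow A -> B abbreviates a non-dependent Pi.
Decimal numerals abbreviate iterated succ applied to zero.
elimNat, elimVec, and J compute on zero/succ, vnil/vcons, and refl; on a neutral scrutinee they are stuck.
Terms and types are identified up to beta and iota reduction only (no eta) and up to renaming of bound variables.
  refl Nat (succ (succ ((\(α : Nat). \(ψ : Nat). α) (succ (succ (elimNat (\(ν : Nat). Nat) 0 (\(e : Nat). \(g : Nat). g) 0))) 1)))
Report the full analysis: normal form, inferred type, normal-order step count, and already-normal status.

resulting normal form:
  refl Nat 4
inferred type:
  Eq Nat 4 4
steps to reach normal form (normal order): 3
term was already normal: no
first contracted redex: a beta-redex


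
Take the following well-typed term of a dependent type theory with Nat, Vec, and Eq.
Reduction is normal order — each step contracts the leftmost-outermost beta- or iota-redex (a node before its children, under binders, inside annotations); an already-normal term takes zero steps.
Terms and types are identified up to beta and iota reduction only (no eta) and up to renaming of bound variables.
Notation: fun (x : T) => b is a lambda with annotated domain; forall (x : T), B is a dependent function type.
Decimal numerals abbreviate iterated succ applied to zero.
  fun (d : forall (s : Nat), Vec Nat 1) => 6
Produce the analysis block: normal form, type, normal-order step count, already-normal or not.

reduced normal form:
  fun (d : forall (s : Nat), Vec Nat 1) => 6
type:
  forall (d : forall (s : Nat), Vec Nat 1), Nat
reduction steps (normal order): 0
term was already normal: yes


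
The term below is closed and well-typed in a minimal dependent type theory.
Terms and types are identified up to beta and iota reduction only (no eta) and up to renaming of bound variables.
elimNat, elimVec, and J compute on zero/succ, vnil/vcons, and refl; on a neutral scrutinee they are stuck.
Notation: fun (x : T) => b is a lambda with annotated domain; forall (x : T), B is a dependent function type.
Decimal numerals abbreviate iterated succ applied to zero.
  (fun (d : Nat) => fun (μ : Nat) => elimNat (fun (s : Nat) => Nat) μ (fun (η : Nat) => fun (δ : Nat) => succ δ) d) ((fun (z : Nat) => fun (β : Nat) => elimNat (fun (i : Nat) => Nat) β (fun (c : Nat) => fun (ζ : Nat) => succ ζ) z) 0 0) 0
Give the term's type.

the term's type:
  Nat


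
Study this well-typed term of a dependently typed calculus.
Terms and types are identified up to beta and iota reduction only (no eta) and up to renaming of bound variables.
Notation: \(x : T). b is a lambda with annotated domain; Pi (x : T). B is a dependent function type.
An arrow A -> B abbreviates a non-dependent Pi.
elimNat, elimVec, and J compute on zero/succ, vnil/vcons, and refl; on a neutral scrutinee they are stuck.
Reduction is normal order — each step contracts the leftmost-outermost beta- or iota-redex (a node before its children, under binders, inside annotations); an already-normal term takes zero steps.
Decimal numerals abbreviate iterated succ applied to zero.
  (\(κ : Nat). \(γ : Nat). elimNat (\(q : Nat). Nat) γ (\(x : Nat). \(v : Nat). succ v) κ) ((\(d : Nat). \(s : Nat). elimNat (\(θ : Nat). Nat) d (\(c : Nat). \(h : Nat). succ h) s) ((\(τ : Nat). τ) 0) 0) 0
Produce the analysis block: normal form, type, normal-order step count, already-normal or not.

resulting normal form:
  0
type:
  Nat
normal-order step count: 7
already normal: no
first redex: a beta-redex


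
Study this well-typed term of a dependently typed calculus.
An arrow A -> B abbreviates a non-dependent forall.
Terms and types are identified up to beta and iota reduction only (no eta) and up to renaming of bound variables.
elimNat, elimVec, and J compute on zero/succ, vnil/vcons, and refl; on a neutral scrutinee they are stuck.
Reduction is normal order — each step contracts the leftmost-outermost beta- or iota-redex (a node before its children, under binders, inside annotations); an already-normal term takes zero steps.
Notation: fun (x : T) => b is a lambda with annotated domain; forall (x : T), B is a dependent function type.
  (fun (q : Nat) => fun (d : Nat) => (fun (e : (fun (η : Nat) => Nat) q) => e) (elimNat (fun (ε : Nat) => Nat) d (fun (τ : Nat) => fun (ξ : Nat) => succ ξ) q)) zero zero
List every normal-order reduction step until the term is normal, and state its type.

normal-order reduction:
  (fun (q : Nat) => fun (d : Nat) => (fun (e : (fun (η : Nat) => Nat) q) => e) (elimNat (fun (ε : Nat) => Nat) d (fun (τ : Nat) => fun (ξ : Nat) => succ ξ) q)) zero zero
  ~> (fun (q : Nat) => (fun (d : (fun (e : Nat) => Nat) zero) => d) (elimNat (fun (η : Nat) => Nat) q (fun (ε : Nat) => fun (τ : Nat) => succ τ) zero)) zero
  ~> (fun (q : (fun (d : Nat) => Nat) zero) => q) (elimNat (fun (e : Nat) => Nat) zero (fun (η : Nat) => fun (ε : Nat) => succ ε) zero)
  ~> elimNat (fun (q : Nat) => Nat) zero (fun (d : Nat) => fun (e : Nat) => succ e) zero
  ~> zero
type:
  Nat


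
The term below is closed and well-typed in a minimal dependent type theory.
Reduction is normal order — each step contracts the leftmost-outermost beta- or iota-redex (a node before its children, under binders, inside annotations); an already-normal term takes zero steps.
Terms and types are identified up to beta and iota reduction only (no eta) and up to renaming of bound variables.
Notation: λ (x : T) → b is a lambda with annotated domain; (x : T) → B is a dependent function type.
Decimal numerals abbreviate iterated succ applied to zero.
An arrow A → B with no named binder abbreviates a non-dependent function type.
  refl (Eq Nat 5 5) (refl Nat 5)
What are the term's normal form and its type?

resulting normal form:
  refl (Eq Nat 5 5) (refl Nat 5)
inferred type:
  Eq (Eq Nat 5 5) (refl Nat 5) (refl Nat 5)
observation: no redex remains anywhere in the term; it is its own normal form.


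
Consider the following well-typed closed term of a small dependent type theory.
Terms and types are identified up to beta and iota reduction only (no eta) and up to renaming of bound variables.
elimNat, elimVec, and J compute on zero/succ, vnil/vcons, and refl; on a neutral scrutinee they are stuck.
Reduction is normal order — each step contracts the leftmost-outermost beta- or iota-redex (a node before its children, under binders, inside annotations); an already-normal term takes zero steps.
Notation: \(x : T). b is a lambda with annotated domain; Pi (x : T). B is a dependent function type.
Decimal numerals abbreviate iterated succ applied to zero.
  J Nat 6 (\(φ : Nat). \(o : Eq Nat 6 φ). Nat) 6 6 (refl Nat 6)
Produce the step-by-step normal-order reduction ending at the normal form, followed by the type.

normal-order reduction:
  J Nat 6 (\(φ : Nat). \(o : Eq Nat 6 φ). Nat) 6 6 (refl Nat 6)
  ~> 6
type:
  Nat


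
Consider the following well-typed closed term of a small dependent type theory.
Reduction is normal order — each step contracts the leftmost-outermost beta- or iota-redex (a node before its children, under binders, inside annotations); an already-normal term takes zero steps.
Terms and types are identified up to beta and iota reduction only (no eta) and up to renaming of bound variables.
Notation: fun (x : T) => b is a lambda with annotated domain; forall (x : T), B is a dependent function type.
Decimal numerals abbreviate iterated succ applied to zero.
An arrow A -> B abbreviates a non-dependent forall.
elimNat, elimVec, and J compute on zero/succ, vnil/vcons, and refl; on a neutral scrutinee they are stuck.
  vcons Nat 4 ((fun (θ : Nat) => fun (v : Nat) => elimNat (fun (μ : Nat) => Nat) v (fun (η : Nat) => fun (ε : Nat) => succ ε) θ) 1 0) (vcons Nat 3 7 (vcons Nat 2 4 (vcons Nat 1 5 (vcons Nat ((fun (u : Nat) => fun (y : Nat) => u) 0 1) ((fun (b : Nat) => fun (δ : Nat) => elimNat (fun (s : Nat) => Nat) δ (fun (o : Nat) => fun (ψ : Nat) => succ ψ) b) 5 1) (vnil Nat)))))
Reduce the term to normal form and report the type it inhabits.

normal form:
  vcons Nat 4 1 (vcons Nat 3 7 (vcons Nat 2 4 (vcons Nat 1 5 (vcons Nat 0 6 (vnil Nat)))))
the term's type:
  Vec Nat 5


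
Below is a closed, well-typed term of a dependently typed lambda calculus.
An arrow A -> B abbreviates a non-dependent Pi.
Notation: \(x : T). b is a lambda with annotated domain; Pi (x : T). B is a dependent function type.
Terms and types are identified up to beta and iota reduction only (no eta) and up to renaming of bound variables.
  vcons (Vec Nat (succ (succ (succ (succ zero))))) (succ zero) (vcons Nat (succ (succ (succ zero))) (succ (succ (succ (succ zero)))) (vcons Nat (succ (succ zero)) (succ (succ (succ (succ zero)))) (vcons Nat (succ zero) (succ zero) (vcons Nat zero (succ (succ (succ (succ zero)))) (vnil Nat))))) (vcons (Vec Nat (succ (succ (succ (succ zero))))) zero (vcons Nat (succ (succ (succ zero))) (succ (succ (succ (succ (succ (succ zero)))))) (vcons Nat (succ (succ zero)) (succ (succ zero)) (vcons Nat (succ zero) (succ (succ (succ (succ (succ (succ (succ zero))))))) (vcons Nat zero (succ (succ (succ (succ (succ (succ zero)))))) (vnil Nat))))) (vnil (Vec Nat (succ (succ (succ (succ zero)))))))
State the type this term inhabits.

inferred type:
  Vec (Vec Nat (succ (succ (succ (succ zero))))) (succ (succ zero))


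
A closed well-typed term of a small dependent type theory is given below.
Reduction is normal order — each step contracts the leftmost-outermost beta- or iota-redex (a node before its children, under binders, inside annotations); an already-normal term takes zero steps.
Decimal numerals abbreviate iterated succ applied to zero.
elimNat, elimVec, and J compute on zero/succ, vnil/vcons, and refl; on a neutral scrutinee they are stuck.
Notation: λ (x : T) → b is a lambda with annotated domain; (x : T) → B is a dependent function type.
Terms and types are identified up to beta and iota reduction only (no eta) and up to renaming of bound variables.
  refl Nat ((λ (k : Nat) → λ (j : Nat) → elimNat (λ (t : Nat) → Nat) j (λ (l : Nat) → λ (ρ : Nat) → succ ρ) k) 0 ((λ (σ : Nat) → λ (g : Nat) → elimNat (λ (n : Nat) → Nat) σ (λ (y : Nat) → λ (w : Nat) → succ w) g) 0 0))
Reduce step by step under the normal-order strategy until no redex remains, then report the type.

normal-order reduction:
  refl Nat ((λ (k : Nat) → λ (j : Nat) → elimNat (λ (t : Nat) → Nat) j (λ (l : Nat) → λ (ρ : Nat) → succ ρ) k) 0 ((λ (σ : Nat) → λ (g : Nat) → elimNat (λ (n : Nat) → Nat) σ (λ (y : Nat) → λ (w : Nat) → succ w) g) 0 0))
  ~> refl Nat ((λ (k : Nat) → elimNat (λ (j : Nat) → Nat) k (λ (t : Nat) → λ (l : Nat) → succ l) 0) ((λ (ρ : Nat) → λ (σ : Nat) → elimNat (λ (g : Nat) → Nat) ρ (λ (n : Nat) → λ (y : Nat) → succ y) σ) 0 0))
  ~> refl Nat (elimNat (λ (k : Nat) → Nat) ((λ (j : Nat) → λ (t : Nat) → elimNat (λ (l : Nat) → Nat) j (λ (ρ : Nat) → λ (σ : Nat) → succ σ) t) 0 0) (λ (g : Nat) → λ (n : Nat) → succ n) 0)
  ~> refl Nat ((λ (k : Nat) → λ (j : Nat) → elimNat (λ (t : Nat) → Nat) k (λ (l : Nat) → λ (ρ : Nat) → succ ρ) j) 0 0)
  ~> refl Nat ((λ (k : Nat) → elimNat (λ (j : Nat) → Nat) 0 (λ (t : Nat) → λ (l : Nat) → succ l) k) 0)
  ~> refl Nat (elimNat (λ (k : Nat) → Nat) 0 (λ (j : Nat) → λ (t : Nat) → succ t) 0)
  ~> refl Nat 0
type:
  Eq Nat 0 0


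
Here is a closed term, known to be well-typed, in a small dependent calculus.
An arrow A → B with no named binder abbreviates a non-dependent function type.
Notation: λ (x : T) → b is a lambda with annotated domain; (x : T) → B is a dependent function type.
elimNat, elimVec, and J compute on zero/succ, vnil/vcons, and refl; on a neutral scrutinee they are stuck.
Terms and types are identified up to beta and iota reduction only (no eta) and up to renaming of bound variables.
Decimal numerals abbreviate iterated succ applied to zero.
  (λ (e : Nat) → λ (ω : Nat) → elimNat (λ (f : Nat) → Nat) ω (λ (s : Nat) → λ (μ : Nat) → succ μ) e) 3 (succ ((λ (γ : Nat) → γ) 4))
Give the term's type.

inferred type:
  Nat


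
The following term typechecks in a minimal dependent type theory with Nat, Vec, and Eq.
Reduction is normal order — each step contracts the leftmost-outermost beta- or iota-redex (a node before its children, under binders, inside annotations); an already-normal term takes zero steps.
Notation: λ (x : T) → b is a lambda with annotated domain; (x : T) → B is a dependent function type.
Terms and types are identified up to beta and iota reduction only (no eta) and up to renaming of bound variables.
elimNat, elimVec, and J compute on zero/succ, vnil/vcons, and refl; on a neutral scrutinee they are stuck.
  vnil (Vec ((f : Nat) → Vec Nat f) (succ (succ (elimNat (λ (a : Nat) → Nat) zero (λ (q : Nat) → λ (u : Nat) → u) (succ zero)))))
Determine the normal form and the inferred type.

normal form:
  vnil (Vec ((f : Nat) → Vec Nat f) (succ (succ zero)))
type:
  Vec (Vec ((f : Nat) → Vec Nat f) (succ (succ zero))) zero
observation: reduction starts at an elimNat iota-redex, and 4 normal-order steps reach the normal form.


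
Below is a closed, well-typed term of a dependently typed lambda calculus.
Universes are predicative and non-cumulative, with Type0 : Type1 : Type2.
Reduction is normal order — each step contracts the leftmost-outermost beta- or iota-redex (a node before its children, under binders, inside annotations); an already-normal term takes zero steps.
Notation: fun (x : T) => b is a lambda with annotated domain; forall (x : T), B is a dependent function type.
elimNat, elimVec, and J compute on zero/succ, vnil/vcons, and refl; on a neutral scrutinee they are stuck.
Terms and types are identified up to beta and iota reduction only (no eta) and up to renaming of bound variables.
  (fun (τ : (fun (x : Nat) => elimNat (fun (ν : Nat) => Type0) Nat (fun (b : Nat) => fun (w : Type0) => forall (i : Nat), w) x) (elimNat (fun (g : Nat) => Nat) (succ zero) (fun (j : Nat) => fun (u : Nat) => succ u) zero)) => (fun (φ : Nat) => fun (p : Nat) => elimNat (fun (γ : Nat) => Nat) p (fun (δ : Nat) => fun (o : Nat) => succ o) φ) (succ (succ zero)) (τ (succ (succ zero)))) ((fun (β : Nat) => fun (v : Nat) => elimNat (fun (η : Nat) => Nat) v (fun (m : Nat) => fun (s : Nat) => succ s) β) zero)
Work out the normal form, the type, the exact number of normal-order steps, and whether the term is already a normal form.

reduced normal form:
  succ (succ (succ (succ zero)))
type:
  Nat
steps to reach normal form (normal order): 13
started in normal form: no
first contracted redex: a beta-redex


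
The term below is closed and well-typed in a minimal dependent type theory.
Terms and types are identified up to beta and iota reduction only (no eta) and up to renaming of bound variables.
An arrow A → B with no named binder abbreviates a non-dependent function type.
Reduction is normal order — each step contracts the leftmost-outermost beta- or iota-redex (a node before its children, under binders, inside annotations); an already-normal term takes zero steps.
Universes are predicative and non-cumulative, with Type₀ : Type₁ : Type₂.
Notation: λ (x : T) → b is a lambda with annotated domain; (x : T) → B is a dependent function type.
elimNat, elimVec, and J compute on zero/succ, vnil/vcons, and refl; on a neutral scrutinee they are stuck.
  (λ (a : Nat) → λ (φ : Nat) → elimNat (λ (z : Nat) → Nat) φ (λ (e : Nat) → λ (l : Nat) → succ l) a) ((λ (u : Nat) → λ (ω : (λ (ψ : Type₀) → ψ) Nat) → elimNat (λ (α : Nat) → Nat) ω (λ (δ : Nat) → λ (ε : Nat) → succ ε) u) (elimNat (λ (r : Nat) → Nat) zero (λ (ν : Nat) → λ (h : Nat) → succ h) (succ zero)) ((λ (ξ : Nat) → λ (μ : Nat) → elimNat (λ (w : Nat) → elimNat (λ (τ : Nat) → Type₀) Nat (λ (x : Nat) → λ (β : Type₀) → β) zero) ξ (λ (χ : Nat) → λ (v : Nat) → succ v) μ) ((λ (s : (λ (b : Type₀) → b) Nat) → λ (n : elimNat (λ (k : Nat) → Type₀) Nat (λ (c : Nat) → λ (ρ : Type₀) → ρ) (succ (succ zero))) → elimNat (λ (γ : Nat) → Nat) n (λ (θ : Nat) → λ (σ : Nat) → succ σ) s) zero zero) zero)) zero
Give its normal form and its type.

reduced normal form:
  succ zero
inferred type:
  Nat
observation: contracting a beta-redex first, the term normalizes in 22 steps.
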